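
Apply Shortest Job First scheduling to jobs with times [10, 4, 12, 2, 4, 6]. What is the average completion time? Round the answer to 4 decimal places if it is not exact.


SJF order (ascending): [2, 4, 4, 6, 10, 12]
Completion times:
  Job 1: burst=2, C=2
  Job 2: burst=4, C=6
  Job 3: burst=4, C=10
  Job 4: burst=6, C=16
  Job 5: burst=10, C=26
  Job 6: burst=12, C=38
Average completion = 98/6 = 16.3333

16.3333


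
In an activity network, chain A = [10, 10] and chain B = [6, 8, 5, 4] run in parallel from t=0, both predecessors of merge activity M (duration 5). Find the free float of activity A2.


ES(A2) = sum of predecessors on chain A = 10
EF(A2) = ES + duration = 10 + 10 = 20
Successor of A2 is M. ES(M) = max(sum(A), sum(B)) = max(20, 23) = 23
Free float = ES(successor) - EF(current) = 23 - 20 = 3

3


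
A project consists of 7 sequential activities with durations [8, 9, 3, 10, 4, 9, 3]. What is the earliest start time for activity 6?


Activity 6 starts after activities 1 through 5 complete.
Predecessor durations: [8, 9, 3, 10, 4]
ES = 8 + 9 + 3 + 10 + 4 = 34

34


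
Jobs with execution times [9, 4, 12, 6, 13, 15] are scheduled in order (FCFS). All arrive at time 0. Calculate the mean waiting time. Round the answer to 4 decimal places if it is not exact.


FCFS order (as given): [9, 4, 12, 6, 13, 15]
Waiting times:
  Job 1: wait = 0
  Job 2: wait = 9
  Job 3: wait = 13
  Job 4: wait = 25
  Job 5: wait = 31
  Job 6: wait = 44
Sum of waiting times = 122
Average waiting time = 122/6 = 20.3333

20.3333


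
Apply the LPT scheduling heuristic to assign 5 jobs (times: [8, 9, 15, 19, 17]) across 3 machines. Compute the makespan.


Sort jobs in decreasing order (LPT): [19, 17, 15, 9, 8]
Assign each job to the least loaded machine:
  Machine 1: jobs [19], load = 19
  Machine 2: jobs [17, 8], load = 25
  Machine 3: jobs [15, 9], load = 24
Makespan = max load = 25

25


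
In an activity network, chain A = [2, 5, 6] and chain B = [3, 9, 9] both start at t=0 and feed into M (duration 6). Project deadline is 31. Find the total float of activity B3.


Forward pass: ES(B3) = sum of predecessors on chain B = 12
EF = ES + duration = 12 + 9 = 21
Backward pass: LF(M) = deadline = 31; LS(M) = 31 - 6 = 25
LF(B3) = LS(M) - sum(successors on chain B) = 25 - 0 = 25
LS = LF - duration = 25 - 9 = 16
Total float = LS - ES = 16 - 12 = 4

4


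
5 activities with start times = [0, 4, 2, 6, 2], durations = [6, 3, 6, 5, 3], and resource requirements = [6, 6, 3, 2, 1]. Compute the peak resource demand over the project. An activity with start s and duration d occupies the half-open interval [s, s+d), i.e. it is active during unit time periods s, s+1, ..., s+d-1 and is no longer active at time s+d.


Each activity i is active on [start_i, start_i + duration_i).
Compute total resource usage per time slot:
  t=0: active resources = [6], total = 6
  t=1: active resources = [6], total = 6
  t=2: active resources = [6, 3, 1], total = 10
  t=3: active resources = [6, 3, 1], total = 10
  t=4: active resources = [6, 6, 3, 1], total = 16
  t=5: active resources = [6, 6, 3], total = 15
  t=6: active resources = [6, 3, 2], total = 11
  t=7: active resources = [3, 2], total = 5
  t=8: active resources = [2], total = 2
  t=9: active resources = [2], total = 2
  t=10: active resources = [2], total = 2
Peak resource demand = 16

16


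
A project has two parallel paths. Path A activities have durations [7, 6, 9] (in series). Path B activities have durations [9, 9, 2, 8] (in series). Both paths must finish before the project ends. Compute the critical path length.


Path A total = 7 + 6 + 9 = 22
Path B total = 9 + 9 + 2 + 8 = 28
Critical path = longest path = max(22, 28) = 28

28


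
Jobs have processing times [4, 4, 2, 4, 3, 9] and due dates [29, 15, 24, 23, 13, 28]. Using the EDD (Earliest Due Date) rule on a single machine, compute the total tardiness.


Sort by due date (EDD order): [(3, 13), (4, 15), (4, 23), (2, 24), (9, 28), (4, 29)]
Compute completion times and tardiness:
  Job 1: p=3, d=13, C=3, tardiness=max(0,3-13)=0
  Job 2: p=4, d=15, C=7, tardiness=max(0,7-15)=0
  Job 3: p=4, d=23, C=11, tardiness=max(0,11-23)=0
  Job 4: p=2, d=24, C=13, tardiness=max(0,13-24)=0
  Job 5: p=9, d=28, C=22, tardiness=max(0,22-28)=0
  Job 6: p=4, d=29, C=26, tardiness=max(0,26-29)=0
Total tardiness = 0

0


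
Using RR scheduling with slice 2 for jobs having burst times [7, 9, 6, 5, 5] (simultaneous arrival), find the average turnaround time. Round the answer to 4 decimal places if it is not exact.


Time quantum = 2
Execution trace:
  J1 runs 2 units, time = 2
  J2 runs 2 units, time = 4
  J3 runs 2 units, time = 6
  J4 runs 2 units, time = 8
  J5 runs 2 units, time = 10
  J1 runs 2 units, time = 12
  J2 runs 2 units, time = 14
  J3 runs 2 units, time = 16
  J4 runs 2 units, time = 18
  J5 runs 2 units, time = 20
  J1 runs 2 units, time = 22
  J2 runs 2 units, time = 24
  J3 runs 2 units, time = 26
  J4 runs 1 units, time = 27
  J5 runs 1 units, time = 28
  J1 runs 1 units, time = 29
  J2 runs 2 units, time = 31
  J2 runs 1 units, time = 32
Finish times: [29, 32, 26, 27, 28]
Average turnaround = 142/5 = 28.4

28.4


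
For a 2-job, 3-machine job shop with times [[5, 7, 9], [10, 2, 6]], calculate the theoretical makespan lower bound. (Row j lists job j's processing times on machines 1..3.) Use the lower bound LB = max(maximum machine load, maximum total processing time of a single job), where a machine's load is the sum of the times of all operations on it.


Machine loads:
  Machine 1: 5 + 10 = 15
  Machine 2: 7 + 2 = 9
  Machine 3: 9 + 6 = 15
Max machine load = 15
Job totals:
  Job 1: 21
  Job 2: 18
Max job total = 21
Lower bound = max(15, 21) = 21

21


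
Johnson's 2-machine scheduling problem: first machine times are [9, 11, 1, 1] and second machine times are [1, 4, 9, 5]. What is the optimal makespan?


Apply Johnson's rule:
  Group 1 (a <= b): [(3, 1, 9), (4, 1, 5)]
  Group 2 (a > b): [(2, 11, 4), (1, 9, 1)]
Optimal job order: [3, 4, 2, 1]
Schedule:
  Job 3: M1 done at 1, M2 done at 10
  Job 4: M1 done at 2, M2 done at 15
  Job 2: M1 done at 13, M2 done at 19
  Job 1: M1 done at 22, M2 done at 23
Makespan = 23

23


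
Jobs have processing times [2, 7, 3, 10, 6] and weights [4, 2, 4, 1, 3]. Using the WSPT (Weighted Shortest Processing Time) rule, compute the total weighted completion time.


Compute p/w ratios and sort ascending (WSPT): [(2, 4), (3, 4), (6, 3), (7, 2), (10, 1)]
Compute weighted completion times:
  Job (p=2,w=4): C=2, w*C=4*2=8
  Job (p=3,w=4): C=5, w*C=4*5=20
  Job (p=6,w=3): C=11, w*C=3*11=33
  Job (p=7,w=2): C=18, w*C=2*18=36
  Job (p=10,w=1): C=28, w*C=1*28=28
Total weighted completion time = 125

125


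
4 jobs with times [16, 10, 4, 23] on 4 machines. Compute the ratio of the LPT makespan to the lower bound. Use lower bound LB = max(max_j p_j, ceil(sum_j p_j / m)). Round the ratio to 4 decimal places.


LPT order: [23, 16, 10, 4]
Machine loads after assignment: [23, 16, 10, 4]
LPT makespan = 23
Lower bound = max(max_job, ceil(total/4)) = max(23, 14) = 23
Ratio = 23 / 23 = 1.0

1.0


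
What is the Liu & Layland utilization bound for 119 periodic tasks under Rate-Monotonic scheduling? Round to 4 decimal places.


Compute 2^(1/119) = 1.0058417632
Subtract 1: 1.0058417632 - 1 = 0.0058417632
Multiply by n: 119 * 0.0058417632 = 0.6951698208
Round to 4 dp: 0.6952

0.6952


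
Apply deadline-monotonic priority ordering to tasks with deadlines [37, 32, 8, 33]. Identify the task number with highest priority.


Sort tasks by relative deadline (ascending):
  Task 3: deadline = 8
  Task 2: deadline = 32
  Task 4: deadline = 33
  Task 1: deadline = 37
Priority order (highest first): [3, 2, 4, 1]
Highest priority task = 3

3


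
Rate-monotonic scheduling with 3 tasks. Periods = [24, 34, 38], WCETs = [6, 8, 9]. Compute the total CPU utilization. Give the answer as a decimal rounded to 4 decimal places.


Compute individual utilizations (exact fractions):
  Task 1: C/T = 6/24 = 1/4 (approx. 0.25)
  Task 2: C/T = 8/34 = 4/17 (approx. 0.2353)
  Task 3: C/T = 9/38 (approx. 0.2368)
Total utilization U = 1/4 + 4/17 + 9/38 = 933/1292
Rounded to 4 decimal places: U = 0.7221
RM (Liu & Layland) bound for 3 tasks = 0.779763; compare with U = 933/1292 (approx. 0.722136)
U <= bound, so schedulable by RM sufficient condition.

0.7221


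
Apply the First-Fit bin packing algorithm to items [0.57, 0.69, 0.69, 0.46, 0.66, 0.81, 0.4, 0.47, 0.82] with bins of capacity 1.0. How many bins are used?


Place items sequentially using First-Fit:
  Item 0.57 -> new Bin 1
  Item 0.69 -> new Bin 2
  Item 0.69 -> new Bin 3
  Item 0.46 -> new Bin 4
  Item 0.66 -> new Bin 5
  Item 0.81 -> new Bin 6
  Item 0.4 -> Bin 1 (now 0.97)
  Item 0.47 -> Bin 4 (now 0.93)
  Item 0.82 -> new Bin 7
Total bins used = 7

7


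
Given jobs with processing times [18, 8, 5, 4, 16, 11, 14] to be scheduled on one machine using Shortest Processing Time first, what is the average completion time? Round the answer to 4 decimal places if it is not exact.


Sort jobs by processing time (SPT order): [4, 5, 8, 11, 14, 16, 18]
Compute completion times sequentially:
  Job 1: processing = 4, completes at 4
  Job 2: processing = 5, completes at 9
  Job 3: processing = 8, completes at 17
  Job 4: processing = 11, completes at 28
  Job 5: processing = 14, completes at 42
  Job 6: processing = 16, completes at 58
  Job 7: processing = 18, completes at 76
Sum of completion times = 234
Average completion time = 234/7 = 33.4286

33.4286


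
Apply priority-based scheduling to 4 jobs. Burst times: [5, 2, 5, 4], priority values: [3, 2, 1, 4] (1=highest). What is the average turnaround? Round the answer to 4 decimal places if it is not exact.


Sort by priority (ascending = highest first):
Order: [(1, 5), (2, 2), (3, 5), (4, 4)]
Completion times:
  Priority 1, burst=5, C=5
  Priority 2, burst=2, C=7
  Priority 3, burst=5, C=12
  Priority 4, burst=4, C=16
Average turnaround = 40/4 = 10.0

10.0


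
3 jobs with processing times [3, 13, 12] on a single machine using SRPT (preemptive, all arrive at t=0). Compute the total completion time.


Since all jobs arrive at t=0, SRPT equals SPT ordering.
SPT order: [3, 12, 13]
Completion times:
  Job 1: p=3, C=3
  Job 2: p=12, C=15
  Job 3: p=13, C=28
Total completion time = 3 + 15 + 28 = 46

46


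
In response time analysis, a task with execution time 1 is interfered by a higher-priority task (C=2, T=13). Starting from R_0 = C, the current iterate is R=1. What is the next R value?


R_next = C + ceil(R_prev / T_hp) * C_hp
ceil(1 / 13) = ceil(0.0769) = 1
Interference = 1 * 2 = 2
R_next = 1 + 2 = 3

3


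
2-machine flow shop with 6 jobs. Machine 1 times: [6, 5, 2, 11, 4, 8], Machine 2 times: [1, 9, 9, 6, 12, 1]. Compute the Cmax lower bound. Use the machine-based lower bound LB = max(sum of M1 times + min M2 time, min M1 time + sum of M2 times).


LB1 = sum(M1 times) + min(M2 times) = 36 + 1 = 37
LB2 = min(M1 times) + sum(M2 times) = 2 + 38 = 40
Lower bound = max(LB1, LB2) = max(37, 40) = 40

40


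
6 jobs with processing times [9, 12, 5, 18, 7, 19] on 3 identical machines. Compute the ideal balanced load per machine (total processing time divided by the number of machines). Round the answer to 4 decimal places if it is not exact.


Total processing time = 9 + 12 + 5 + 18 + 7 + 19 = 70
Number of machines = 3
Ideal balanced load = 70 / 3 = 23.3333

23.3333


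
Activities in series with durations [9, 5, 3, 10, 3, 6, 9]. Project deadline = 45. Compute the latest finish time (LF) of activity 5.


LF(activity 5) = deadline - sum of successor durations
Successors: activities 6 through 7 with durations [6, 9]
Sum of successor durations = 15
LF = 45 - 15 = 30

30


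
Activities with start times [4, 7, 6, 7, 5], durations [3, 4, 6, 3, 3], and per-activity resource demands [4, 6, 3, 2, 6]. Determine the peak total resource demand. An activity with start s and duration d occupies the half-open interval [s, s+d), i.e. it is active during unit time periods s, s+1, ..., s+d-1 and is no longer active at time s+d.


Each activity i is active on [start_i, start_i + duration_i).
Compute total resource usage per time slot:
  t=0: active resources = [], total = 0
  t=1: active resources = [], total = 0
  t=2: active resources = [], total = 0
  t=3: active resources = [], total = 0
  t=4: active resources = [4], total = 4
  t=5: active resources = [4, 6], total = 10
  t=6: active resources = [4, 3, 6], total = 13
  t=7: active resources = [6, 3, 2, 6], total = 17
  t=8: active resources = [6, 3, 2], total = 11
  t=9: active resources = [6, 3, 2], total = 11
  t=10: active resources = [6, 3], total = 9
  t=11: active resources = [3], total = 3
Peak resource demand = 17

17


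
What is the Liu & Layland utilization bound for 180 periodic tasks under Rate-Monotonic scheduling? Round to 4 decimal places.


Compute 2^(1/180) = 1.0038582416
Subtract 1: 1.0038582416 - 1 = 0.0038582416
Multiply by n: 180 * 0.0038582416 = 0.6944834880
Round to 4 dp: 0.6945

0.6945


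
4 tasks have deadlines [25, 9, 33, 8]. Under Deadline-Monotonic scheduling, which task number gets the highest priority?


Sort tasks by relative deadline (ascending):
  Task 4: deadline = 8
  Task 2: deadline = 9
  Task 1: deadline = 25
  Task 3: deadline = 33
Priority order (highest first): [4, 2, 1, 3]
Highest priority task = 4

4


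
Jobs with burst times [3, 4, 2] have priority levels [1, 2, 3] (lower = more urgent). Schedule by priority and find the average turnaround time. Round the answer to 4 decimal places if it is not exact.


Sort by priority (ascending = highest first):
Order: [(1, 3), (2, 4), (3, 2)]
Completion times:
  Priority 1, burst=3, C=3
  Priority 2, burst=4, C=7
  Priority 3, burst=2, C=9
Average turnaround = 19/3 = 6.3333

6.3333


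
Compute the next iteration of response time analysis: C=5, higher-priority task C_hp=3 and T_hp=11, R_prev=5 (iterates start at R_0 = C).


R_next = C + ceil(R_prev / T_hp) * C_hp
ceil(5 / 11) = ceil(0.4545) = 1
Interference = 1 * 3 = 3
R_next = 5 + 3 = 8

8


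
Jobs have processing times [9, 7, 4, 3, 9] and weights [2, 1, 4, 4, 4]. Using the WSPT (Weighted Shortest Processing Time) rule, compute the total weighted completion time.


Compute p/w ratios and sort ascending (WSPT): [(3, 4), (4, 4), (9, 4), (9, 2), (7, 1)]
Compute weighted completion times:
  Job (p=3,w=4): C=3, w*C=4*3=12
  Job (p=4,w=4): C=7, w*C=4*7=28
  Job (p=9,w=4): C=16, w*C=4*16=64
  Job (p=9,w=2): C=25, w*C=2*25=50
  Job (p=7,w=1): C=32, w*C=1*32=32
Total weighted completion time = 186

186


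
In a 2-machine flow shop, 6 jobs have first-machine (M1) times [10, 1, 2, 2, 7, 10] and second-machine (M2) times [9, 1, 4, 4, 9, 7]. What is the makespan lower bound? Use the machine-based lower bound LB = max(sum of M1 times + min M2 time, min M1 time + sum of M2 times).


LB1 = sum(M1 times) + min(M2 times) = 32 + 1 = 33
LB2 = min(M1 times) + sum(M2 times) = 1 + 34 = 35
Lower bound = max(LB1, LB2) = max(33, 35) = 35

35


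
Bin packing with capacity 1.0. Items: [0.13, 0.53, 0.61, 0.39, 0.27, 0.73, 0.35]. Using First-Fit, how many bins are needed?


Place items sequentially using First-Fit:
  Item 0.13 -> new Bin 1
  Item 0.53 -> Bin 1 (now 0.66)
  Item 0.61 -> new Bin 2
  Item 0.39 -> Bin 2 (now 1.0)
  Item 0.27 -> Bin 1 (now 0.93)
  Item 0.73 -> new Bin 3
  Item 0.35 -> new Bin 4
Total bins used = 4

4


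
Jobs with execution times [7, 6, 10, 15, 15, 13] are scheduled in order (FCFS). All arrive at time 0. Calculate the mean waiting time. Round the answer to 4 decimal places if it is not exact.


FCFS order (as given): [7, 6, 10, 15, 15, 13]
Waiting times:
  Job 1: wait = 0
  Job 2: wait = 7
  Job 3: wait = 13
  Job 4: wait = 23
  Job 5: wait = 38
  Job 6: wait = 53
Sum of waiting times = 134
Average waiting time = 134/6 = 22.3333

22.3333


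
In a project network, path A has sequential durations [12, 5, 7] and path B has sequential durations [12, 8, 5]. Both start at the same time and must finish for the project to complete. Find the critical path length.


Path A total = 12 + 5 + 7 = 24
Path B total = 12 + 8 + 5 = 25
Critical path = longest path = max(24, 25) = 25

25


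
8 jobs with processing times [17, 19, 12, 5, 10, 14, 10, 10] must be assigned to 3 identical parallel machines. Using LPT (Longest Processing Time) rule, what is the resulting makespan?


Sort jobs in decreasing order (LPT): [19, 17, 14, 12, 10, 10, 10, 5]
Assign each job to the least loaded machine:
  Machine 1: jobs [19, 10], load = 29
  Machine 2: jobs [17, 10, 5], load = 32
  Machine 3: jobs [14, 12, 10], load = 36
Makespan = max load = 36

36


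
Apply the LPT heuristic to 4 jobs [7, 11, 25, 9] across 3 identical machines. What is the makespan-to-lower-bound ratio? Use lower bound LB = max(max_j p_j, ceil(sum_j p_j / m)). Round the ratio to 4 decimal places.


LPT order: [25, 11, 9, 7]
Machine loads after assignment: [25, 11, 16]
LPT makespan = 25
Lower bound = max(max_job, ceil(total/3)) = max(25, 18) = 25
Ratio = 25 / 25 = 1.0

1.0


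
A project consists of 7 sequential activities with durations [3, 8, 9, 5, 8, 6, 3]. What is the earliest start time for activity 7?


Activity 7 starts after activities 1 through 6 complete.
Predecessor durations: [3, 8, 9, 5, 8, 6]
ES = 3 + 8 + 9 + 5 + 8 + 6 = 39

39


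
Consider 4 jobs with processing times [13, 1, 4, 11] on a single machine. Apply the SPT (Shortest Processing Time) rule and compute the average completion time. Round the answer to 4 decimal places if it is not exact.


Sort jobs by processing time (SPT order): [1, 4, 11, 13]
Compute completion times sequentially:
  Job 1: processing = 1, completes at 1
  Job 2: processing = 4, completes at 5
  Job 3: processing = 11, completes at 16
  Job 4: processing = 13, completes at 29
Sum of completion times = 51
Average completion time = 51/4 = 12.75

12.75


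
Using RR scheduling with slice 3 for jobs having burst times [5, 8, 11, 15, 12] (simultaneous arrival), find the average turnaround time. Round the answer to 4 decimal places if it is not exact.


Time quantum = 3
Execution trace:
  J1 runs 3 units, time = 3
  J2 runs 3 units, time = 6
  J3 runs 3 units, time = 9
  J4 runs 3 units, time = 12
  J5 runs 3 units, time = 15
  J1 runs 2 units, time = 17
  J2 runs 3 units, time = 20
  J3 runs 3 units, time = 23
  J4 runs 3 units, time = 26
  J5 runs 3 units, time = 29
  J2 runs 2 units, time = 31
  J3 runs 3 units, time = 34
  J4 runs 3 units, time = 37
  J5 runs 3 units, time = 40
  J3 runs 2 units, time = 42
  J4 runs 3 units, time = 45
  J5 runs 3 units, time = 48
  J4 runs 3 units, time = 51
Finish times: [17, 31, 42, 51, 48]
Average turnaround = 189/5 = 37.8

37.8


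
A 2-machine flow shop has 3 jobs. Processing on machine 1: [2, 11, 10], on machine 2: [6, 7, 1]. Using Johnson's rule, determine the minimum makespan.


Apply Johnson's rule:
  Group 1 (a <= b): [(1, 2, 6)]
  Group 2 (a > b): [(2, 11, 7), (3, 10, 1)]
Optimal job order: [1, 2, 3]
Schedule:
  Job 1: M1 done at 2, M2 done at 8
  Job 2: M1 done at 13, M2 done at 20
  Job 3: M1 done at 23, M2 done at 24
Makespan = 24

24


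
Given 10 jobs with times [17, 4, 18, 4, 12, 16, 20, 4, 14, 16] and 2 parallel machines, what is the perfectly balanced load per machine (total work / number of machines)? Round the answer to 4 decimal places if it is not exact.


Total processing time = 17 + 4 + 18 + 4 + 12 + 16 + 20 + 4 + 14 + 16 = 125
Number of machines = 2
Ideal balanced load = 125 / 2 = 62.5

62.5


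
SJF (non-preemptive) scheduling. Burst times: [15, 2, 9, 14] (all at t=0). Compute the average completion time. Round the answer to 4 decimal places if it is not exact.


SJF order (ascending): [2, 9, 14, 15]
Completion times:
  Job 1: burst=2, C=2
  Job 2: burst=9, C=11
  Job 3: burst=14, C=25
  Job 4: burst=15, C=40
Average completion = 78/4 = 19.5

19.5


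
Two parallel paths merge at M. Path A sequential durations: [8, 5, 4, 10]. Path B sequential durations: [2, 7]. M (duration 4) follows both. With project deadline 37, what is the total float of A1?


Forward pass: ES(A1) = sum of predecessors on chain A = 0
EF = ES + duration = 0 + 8 = 8
Backward pass: LF(M) = deadline = 37; LS(M) = 37 - 4 = 33
LF(A1) = LS(M) - sum(successors on chain A) = 33 - 19 = 14
LS = LF - duration = 14 - 8 = 6
Total float = LS - ES = 6 - 0 = 6

6


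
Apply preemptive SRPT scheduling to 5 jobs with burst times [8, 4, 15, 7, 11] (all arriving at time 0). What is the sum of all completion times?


Since all jobs arrive at t=0, SRPT equals SPT ordering.
SPT order: [4, 7, 8, 11, 15]
Completion times:
  Job 1: p=4, C=4
  Job 2: p=7, C=11
  Job 3: p=8, C=19
  Job 4: p=11, C=30
  Job 5: p=15, C=45
Total completion time = 4 + 11 + 19 + 30 + 45 = 109

109


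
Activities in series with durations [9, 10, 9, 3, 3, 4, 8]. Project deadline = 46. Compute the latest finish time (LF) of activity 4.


LF(activity 4) = deadline - sum of successor durations
Successors: activities 5 through 7 with durations [3, 4, 8]
Sum of successor durations = 15
LF = 46 - 15 = 31

31


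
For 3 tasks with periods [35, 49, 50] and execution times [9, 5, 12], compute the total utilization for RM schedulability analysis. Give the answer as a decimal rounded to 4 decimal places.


Compute individual utilizations (exact fractions):
  Task 1: C/T = 9/35 (approx. 0.2571)
  Task 2: C/T = 5/49 (approx. 0.102)
  Task 3: C/T = 12/50 = 6/25 (approx. 0.24)
Total utilization U = 9/35 + 5/49 + 6/25 = 734/1225
Rounded to 4 decimal places: U = 0.5992
RM (Liu & Layland) bound for 3 tasks = 0.779763; compare with U = 734/1225 (approx. 0.599184)
U <= bound, so schedulable by RM sufficient condition.

0.5992


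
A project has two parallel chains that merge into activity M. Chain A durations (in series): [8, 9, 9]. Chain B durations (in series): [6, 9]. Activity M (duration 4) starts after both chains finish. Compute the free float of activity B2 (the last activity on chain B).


ES(B2) = sum of predecessors on chain B = 6
EF(B2) = ES + duration = 6 + 9 = 15
Successor of B2 is M. ES(M) = max(sum(A), sum(B)) = max(26, 15) = 26
Free float = ES(successor) - EF(current) = 26 - 15 = 11

11


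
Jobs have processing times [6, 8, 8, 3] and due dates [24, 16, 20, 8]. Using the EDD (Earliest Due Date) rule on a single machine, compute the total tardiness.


Sort by due date (EDD order): [(3, 8), (8, 16), (8, 20), (6, 24)]
Compute completion times and tardiness:
  Job 1: p=3, d=8, C=3, tardiness=max(0,3-8)=0
  Job 2: p=8, d=16, C=11, tardiness=max(0,11-16)=0
  Job 3: p=8, d=20, C=19, tardiness=max(0,19-20)=0
  Job 4: p=6, d=24, C=25, tardiness=max(0,25-24)=1
Total tardiness = 1

1


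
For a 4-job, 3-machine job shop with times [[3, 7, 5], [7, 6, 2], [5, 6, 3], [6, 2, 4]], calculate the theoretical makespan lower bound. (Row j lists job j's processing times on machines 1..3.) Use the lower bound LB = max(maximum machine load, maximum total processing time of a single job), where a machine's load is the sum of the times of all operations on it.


Machine loads:
  Machine 1: 3 + 7 + 5 + 6 = 21
  Machine 2: 7 + 6 + 6 + 2 = 21
  Machine 3: 5 + 2 + 3 + 4 = 14
Max machine load = 21
Job totals:
  Job 1: 15
  Job 2: 15
  Job 3: 14
  Job 4: 12
Max job total = 15
Lower bound = max(21, 15) = 21

21


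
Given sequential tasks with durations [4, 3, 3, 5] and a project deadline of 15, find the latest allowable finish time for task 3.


LF(activity 3) = deadline - sum of successor durations
Successors: activities 4 through 4 with durations [5]
Sum of successor durations = 5
LF = 15 - 5 = 10

10


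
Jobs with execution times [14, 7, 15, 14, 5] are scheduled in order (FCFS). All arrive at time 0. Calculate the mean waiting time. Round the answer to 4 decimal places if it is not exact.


FCFS order (as given): [14, 7, 15, 14, 5]
Waiting times:
  Job 1: wait = 0
  Job 2: wait = 14
  Job 3: wait = 21
  Job 4: wait = 36
  Job 5: wait = 50
Sum of waiting times = 121
Average waiting time = 121/5 = 24.2

24.2


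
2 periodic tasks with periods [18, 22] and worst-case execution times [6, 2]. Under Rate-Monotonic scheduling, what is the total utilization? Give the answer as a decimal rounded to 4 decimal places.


Compute individual utilizations (exact fractions):
  Task 1: C/T = 6/18 = 1/3 (approx. 0.3333)
  Task 2: C/T = 2/22 = 1/11 (approx. 0.0909)
Total utilization U = 1/3 + 1/11 = 14/33
Rounded to 4 decimal places: U = 0.4242
RM (Liu & Layland) bound for 2 tasks = 0.828427; compare with U = 14/33 (approx. 0.424242)
U <= bound, so schedulable by RM sufficient condition.

0.4242


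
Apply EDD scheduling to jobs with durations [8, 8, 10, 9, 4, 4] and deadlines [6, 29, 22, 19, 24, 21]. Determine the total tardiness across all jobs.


Sort by due date (EDD order): [(8, 6), (9, 19), (4, 21), (10, 22), (4, 24), (8, 29)]
Compute completion times and tardiness:
  Job 1: p=8, d=6, C=8, tardiness=max(0,8-6)=2
  Job 2: p=9, d=19, C=17, tardiness=max(0,17-19)=0
  Job 3: p=4, d=21, C=21, tardiness=max(0,21-21)=0
  Job 4: p=10, d=22, C=31, tardiness=max(0,31-22)=9
  Job 5: p=4, d=24, C=35, tardiness=max(0,35-24)=11
  Job 6: p=8, d=29, C=43, tardiness=max(0,43-29)=14
Total tardiness = 36

36


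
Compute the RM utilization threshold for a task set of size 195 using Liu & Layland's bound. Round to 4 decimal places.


Compute 2^(1/195) = 1.0035609260
Subtract 1: 1.0035609260 - 1 = 0.0035609260
Multiply by n: 195 * 0.0035609260 = 0.6943805700
Round to 4 dp: 0.6944

0.6944


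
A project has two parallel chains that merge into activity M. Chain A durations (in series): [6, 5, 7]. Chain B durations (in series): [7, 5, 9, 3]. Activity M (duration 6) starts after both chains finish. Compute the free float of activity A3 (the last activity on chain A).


ES(A3) = sum of predecessors on chain A = 11
EF(A3) = ES + duration = 11 + 7 = 18
Successor of A3 is M. ES(M) = max(sum(A), sum(B)) = max(18, 24) = 24
Free float = ES(successor) - EF(current) = 24 - 18 = 6

6


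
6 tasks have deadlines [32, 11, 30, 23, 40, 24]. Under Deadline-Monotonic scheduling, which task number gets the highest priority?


Sort tasks by relative deadline (ascending):
  Task 2: deadline = 11
  Task 4: deadline = 23
  Task 6: deadline = 24
  Task 3: deadline = 30
  Task 1: deadline = 32
  Task 5: deadline = 40
Priority order (highest first): [2, 4, 6, 3, 1, 5]
Highest priority task = 2

2


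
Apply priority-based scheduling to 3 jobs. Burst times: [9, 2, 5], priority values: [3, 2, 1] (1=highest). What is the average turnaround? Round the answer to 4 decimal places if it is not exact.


Sort by priority (ascending = highest first):
Order: [(1, 5), (2, 2), (3, 9)]
Completion times:
  Priority 1, burst=5, C=5
  Priority 2, burst=2, C=7
  Priority 3, burst=9, C=16
Average turnaround = 28/3 = 9.3333

9.3333


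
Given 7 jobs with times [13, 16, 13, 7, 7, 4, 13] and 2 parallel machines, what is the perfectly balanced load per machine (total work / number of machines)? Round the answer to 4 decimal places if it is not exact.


Total processing time = 13 + 16 + 13 + 7 + 7 + 4 + 13 = 73
Number of machines = 2
Ideal balanced load = 73 / 2 = 36.5

36.5


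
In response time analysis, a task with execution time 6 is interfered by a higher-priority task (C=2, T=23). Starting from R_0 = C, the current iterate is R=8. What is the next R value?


R_next = C + ceil(R_prev / T_hp) * C_hp
ceil(8 / 23) = ceil(0.3478) = 1
Interference = 1 * 2 = 2
R_next = 6 + 2 = 8
R_next = R_prev, so the iteration has converged (response time = 8).

8


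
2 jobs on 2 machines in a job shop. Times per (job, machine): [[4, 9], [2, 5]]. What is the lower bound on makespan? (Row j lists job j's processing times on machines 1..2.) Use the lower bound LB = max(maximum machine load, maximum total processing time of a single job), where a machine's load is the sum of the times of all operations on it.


Machine loads:
  Machine 1: 4 + 2 = 6
  Machine 2: 9 + 5 = 14
Max machine load = 14
Job totals:
  Job 1: 13
  Job 2: 7
Max job total = 13
Lower bound = max(14, 13) = 14

14


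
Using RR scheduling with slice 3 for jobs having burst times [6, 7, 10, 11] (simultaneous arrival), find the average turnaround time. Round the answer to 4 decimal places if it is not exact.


Time quantum = 3
Execution trace:
  J1 runs 3 units, time = 3
  J2 runs 3 units, time = 6
  J3 runs 3 units, time = 9
  J4 runs 3 units, time = 12
  J1 runs 3 units, time = 15
  J2 runs 3 units, time = 18
  J3 runs 3 units, time = 21
  J4 runs 3 units, time = 24
  J2 runs 1 units, time = 25
  J3 runs 3 units, time = 28
  J4 runs 3 units, time = 31
  J3 runs 1 units, time = 32
  J4 runs 2 units, time = 34
Finish times: [15, 25, 32, 34]
Average turnaround = 106/4 = 26.5

26.5


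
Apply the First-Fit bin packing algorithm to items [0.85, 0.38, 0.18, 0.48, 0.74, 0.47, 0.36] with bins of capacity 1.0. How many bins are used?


Place items sequentially using First-Fit:
  Item 0.85 -> new Bin 1
  Item 0.38 -> new Bin 2
  Item 0.18 -> Bin 2 (now 0.56)
  Item 0.48 -> new Bin 3
  Item 0.74 -> new Bin 4
  Item 0.47 -> Bin 3 (now 0.95)
  Item 0.36 -> Bin 2 (now 0.92)
Total bins used = 4

4


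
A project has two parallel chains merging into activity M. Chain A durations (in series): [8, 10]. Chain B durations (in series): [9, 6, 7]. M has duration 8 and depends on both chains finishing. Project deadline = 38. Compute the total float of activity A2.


Forward pass: ES(A2) = sum of predecessors on chain A = 8
EF = ES + duration = 8 + 10 = 18
Backward pass: LF(M) = deadline = 38; LS(M) = 38 - 8 = 30
LF(A2) = LS(M) - sum(successors on chain A) = 30 - 0 = 30
LS = LF - duration = 30 - 10 = 20
Total float = LS - ES = 20 - 8 = 12

12


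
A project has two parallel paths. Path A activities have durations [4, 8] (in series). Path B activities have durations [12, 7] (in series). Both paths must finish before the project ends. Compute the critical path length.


Path A total = 4 + 8 = 12
Path B total = 12 + 7 = 19
Critical path = longest path = max(12, 19) = 19

19


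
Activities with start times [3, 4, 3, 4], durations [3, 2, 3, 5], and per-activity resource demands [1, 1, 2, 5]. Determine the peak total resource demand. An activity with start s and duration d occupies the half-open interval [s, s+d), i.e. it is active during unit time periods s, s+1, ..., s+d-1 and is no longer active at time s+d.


Each activity i is active on [start_i, start_i + duration_i).
Compute total resource usage per time slot:
  t=0: active resources = [], total = 0
  t=1: active resources = [], total = 0
  t=2: active resources = [], total = 0
  t=3: active resources = [1, 2], total = 3
  t=4: active resources = [1, 1, 2, 5], total = 9
  t=5: active resources = [1, 1, 2, 5], total = 9
  t=6: active resources = [5], total = 5
  t=7: active resources = [5], total = 5
  t=8: active resources = [5], total = 5
Peak resource demand = 9

9


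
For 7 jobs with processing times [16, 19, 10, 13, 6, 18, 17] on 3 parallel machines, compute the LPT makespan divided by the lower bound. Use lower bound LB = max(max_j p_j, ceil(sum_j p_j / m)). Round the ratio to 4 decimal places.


LPT order: [19, 18, 17, 16, 13, 10, 6]
Machine loads after assignment: [35, 31, 33]
LPT makespan = 35
Lower bound = max(max_job, ceil(total/3)) = max(19, 33) = 33
Ratio = 35 / 33 = 1.0606

1.0606


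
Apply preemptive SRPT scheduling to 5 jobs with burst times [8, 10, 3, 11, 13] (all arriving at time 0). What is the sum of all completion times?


Since all jobs arrive at t=0, SRPT equals SPT ordering.
SPT order: [3, 8, 10, 11, 13]
Completion times:
  Job 1: p=3, C=3
  Job 2: p=8, C=11
  Job 3: p=10, C=21
  Job 4: p=11, C=32
  Job 5: p=13, C=45
Total completion time = 3 + 11 + 21 + 32 + 45 = 112

112


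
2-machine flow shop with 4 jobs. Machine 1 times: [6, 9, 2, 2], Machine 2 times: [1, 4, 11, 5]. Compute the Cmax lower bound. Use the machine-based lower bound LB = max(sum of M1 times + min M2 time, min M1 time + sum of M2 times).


LB1 = sum(M1 times) + min(M2 times) = 19 + 1 = 20
LB2 = min(M1 times) + sum(M2 times) = 2 + 21 = 23
Lower bound = max(LB1, LB2) = max(20, 23) = 23

23


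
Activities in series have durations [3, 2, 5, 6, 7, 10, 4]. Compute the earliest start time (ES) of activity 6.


Activity 6 starts after activities 1 through 5 complete.
Predecessor durations: [3, 2, 5, 6, 7]
ES = 3 + 2 + 5 + 6 + 7 = 23

23


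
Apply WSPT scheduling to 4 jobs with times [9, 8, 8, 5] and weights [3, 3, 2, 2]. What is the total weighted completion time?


Compute p/w ratios and sort ascending (WSPT): [(5, 2), (8, 3), (9, 3), (8, 2)]
Compute weighted completion times:
  Job (p=5,w=2): C=5, w*C=2*5=10
  Job (p=8,w=3): C=13, w*C=3*13=39
  Job (p=9,w=3): C=22, w*C=3*22=66
  Job (p=8,w=2): C=30, w*C=2*30=60
Total weighted completion time = 175

175


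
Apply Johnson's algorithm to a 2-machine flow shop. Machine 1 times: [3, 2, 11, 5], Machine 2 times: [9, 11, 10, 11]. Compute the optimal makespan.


Apply Johnson's rule:
  Group 1 (a <= b): [(2, 2, 11), (1, 3, 9), (4, 5, 11)]
  Group 2 (a > b): [(3, 11, 10)]
Optimal job order: [2, 1, 4, 3]
Schedule:
  Job 2: M1 done at 2, M2 done at 13
  Job 1: M1 done at 5, M2 done at 22
  Job 4: M1 done at 10, M2 done at 33
  Job 3: M1 done at 21, M2 done at 43
Makespan = 43

43


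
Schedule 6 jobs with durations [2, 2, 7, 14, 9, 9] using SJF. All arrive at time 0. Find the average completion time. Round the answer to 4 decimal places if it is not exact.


SJF order (ascending): [2, 2, 7, 9, 9, 14]
Completion times:
  Job 1: burst=2, C=2
  Job 2: burst=2, C=4
  Job 3: burst=7, C=11
  Job 4: burst=9, C=20
  Job 5: burst=9, C=29
  Job 6: burst=14, C=43
Average completion = 109/6 = 18.1667

18.1667


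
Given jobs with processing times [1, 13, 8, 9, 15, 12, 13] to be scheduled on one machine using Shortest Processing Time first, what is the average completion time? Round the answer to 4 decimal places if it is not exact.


Sort jobs by processing time (SPT order): [1, 8, 9, 12, 13, 13, 15]
Compute completion times sequentially:
  Job 1: processing = 1, completes at 1
  Job 2: processing = 8, completes at 9
  Job 3: processing = 9, completes at 18
  Job 4: processing = 12, completes at 30
  Job 5: processing = 13, completes at 43
  Job 6: processing = 13, completes at 56
  Job 7: processing = 15, completes at 71
Sum of completion times = 228
Average completion time = 228/7 = 32.5714

32.5714


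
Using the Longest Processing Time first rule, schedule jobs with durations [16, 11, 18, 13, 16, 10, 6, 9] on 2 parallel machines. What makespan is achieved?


Sort jobs in decreasing order (LPT): [18, 16, 16, 13, 11, 10, 9, 6]
Assign each job to the least loaded machine:
  Machine 1: jobs [18, 13, 11, 9], load = 51
  Machine 2: jobs [16, 16, 10, 6], load = 48
Makespan = max load = 51

51


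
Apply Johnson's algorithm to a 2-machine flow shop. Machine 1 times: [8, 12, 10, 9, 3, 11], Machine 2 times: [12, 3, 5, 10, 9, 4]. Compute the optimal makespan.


Apply Johnson's rule:
  Group 1 (a <= b): [(5, 3, 9), (1, 8, 12), (4, 9, 10)]
  Group 2 (a > b): [(3, 10, 5), (6, 11, 4), (2, 12, 3)]
Optimal job order: [5, 1, 4, 3, 6, 2]
Schedule:
  Job 5: M1 done at 3, M2 done at 12
  Job 1: M1 done at 11, M2 done at 24
  Job 4: M1 done at 20, M2 done at 34
  Job 3: M1 done at 30, M2 done at 39
  Job 6: M1 done at 41, M2 done at 45
  Job 2: M1 done at 53, M2 done at 56
Makespan = 56

56


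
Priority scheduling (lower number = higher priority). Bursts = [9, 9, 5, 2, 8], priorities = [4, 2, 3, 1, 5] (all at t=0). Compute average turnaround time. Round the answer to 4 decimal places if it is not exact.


Sort by priority (ascending = highest first):
Order: [(1, 2), (2, 9), (3, 5), (4, 9), (5, 8)]
Completion times:
  Priority 1, burst=2, C=2
  Priority 2, burst=9, C=11
  Priority 3, burst=5, C=16
  Priority 4, burst=9, C=25
  Priority 5, burst=8, C=33
Average turnaround = 87/5 = 17.4

17.4


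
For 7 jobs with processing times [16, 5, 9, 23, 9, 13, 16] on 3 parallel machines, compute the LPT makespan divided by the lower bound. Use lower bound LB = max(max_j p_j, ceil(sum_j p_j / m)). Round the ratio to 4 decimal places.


LPT order: [23, 16, 16, 13, 9, 9, 5]
Machine loads after assignment: [32, 29, 30]
LPT makespan = 32
Lower bound = max(max_job, ceil(total/3)) = max(23, 31) = 31
Ratio = 32 / 31 = 1.0323

1.0323


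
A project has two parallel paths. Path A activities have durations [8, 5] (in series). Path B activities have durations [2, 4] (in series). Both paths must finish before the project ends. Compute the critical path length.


Path A total = 8 + 5 = 13
Path B total = 2 + 4 = 6
Critical path = longest path = max(13, 6) = 13

13


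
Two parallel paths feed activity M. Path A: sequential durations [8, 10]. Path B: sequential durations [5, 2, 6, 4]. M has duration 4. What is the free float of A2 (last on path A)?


ES(A2) = sum of predecessors on chain A = 8
EF(A2) = ES + duration = 8 + 10 = 18
Successor of A2 is M. ES(M) = max(sum(A), sum(B)) = max(18, 17) = 18
Free float = ES(successor) - EF(current) = 18 - 18 = 0

0


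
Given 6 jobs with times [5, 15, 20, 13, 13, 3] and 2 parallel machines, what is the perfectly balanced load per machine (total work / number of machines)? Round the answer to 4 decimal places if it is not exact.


Total processing time = 5 + 15 + 20 + 13 + 13 + 3 = 69
Number of machines = 2
Ideal balanced load = 69 / 2 = 34.5

34.5


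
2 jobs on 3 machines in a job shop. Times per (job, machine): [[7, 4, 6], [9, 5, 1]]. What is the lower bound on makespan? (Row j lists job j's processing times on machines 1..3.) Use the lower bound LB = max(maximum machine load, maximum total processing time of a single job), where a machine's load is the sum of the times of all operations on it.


Machine loads:
  Machine 1: 7 + 9 = 16
  Machine 2: 4 + 5 = 9
  Machine 3: 6 + 1 = 7
Max machine load = 16
Job totals:
  Job 1: 17
  Job 2: 15
Max job total = 17
Lower bound = max(16, 17) = 17

17


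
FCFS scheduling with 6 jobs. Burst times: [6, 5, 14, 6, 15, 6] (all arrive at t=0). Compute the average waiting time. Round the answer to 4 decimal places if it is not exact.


FCFS order (as given): [6, 5, 14, 6, 15, 6]
Waiting times:
  Job 1: wait = 0
  Job 2: wait = 6
  Job 3: wait = 11
  Job 4: wait = 25
  Job 5: wait = 31
  Job 6: wait = 46
Sum of waiting times = 119
Average waiting time = 119/6 = 19.8333

19.8333


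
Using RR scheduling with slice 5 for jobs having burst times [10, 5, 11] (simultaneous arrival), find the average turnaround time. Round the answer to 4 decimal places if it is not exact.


Time quantum = 5
Execution trace:
  J1 runs 5 units, time = 5
  J2 runs 5 units, time = 10
  J3 runs 5 units, time = 15
  J1 runs 5 units, time = 20
  J3 runs 5 units, time = 25
  J3 runs 1 units, time = 26
Finish times: [20, 10, 26]
Average turnaround = 56/3 = 18.6667

18.6667


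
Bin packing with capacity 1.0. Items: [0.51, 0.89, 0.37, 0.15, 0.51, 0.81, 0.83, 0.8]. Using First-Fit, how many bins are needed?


Place items sequentially using First-Fit:
  Item 0.51 -> new Bin 1
  Item 0.89 -> new Bin 2
  Item 0.37 -> Bin 1 (now 0.88)
  Item 0.15 -> new Bin 3
  Item 0.51 -> Bin 3 (now 0.66)
  Item 0.81 -> new Bin 4
  Item 0.83 -> new Bin 5
  Item 0.8 -> new Bin 6
Total bins used = 6

6


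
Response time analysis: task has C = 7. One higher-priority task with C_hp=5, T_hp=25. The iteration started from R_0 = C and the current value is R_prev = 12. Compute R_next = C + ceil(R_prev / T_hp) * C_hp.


R_next = C + ceil(R_prev / T_hp) * C_hp
ceil(12 / 25) = ceil(0.48) = 1
Interference = 1 * 5 = 5
R_next = 7 + 5 = 12
R_next = R_prev, so the iteration has converged (response time = 12).

12


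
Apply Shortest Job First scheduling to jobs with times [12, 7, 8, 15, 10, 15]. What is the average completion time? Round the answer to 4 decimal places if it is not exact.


SJF order (ascending): [7, 8, 10, 12, 15, 15]
Completion times:
  Job 1: burst=7, C=7
  Job 2: burst=8, C=15
  Job 3: burst=10, C=25
  Job 4: burst=12, C=37
  Job 5: burst=15, C=52
  Job 6: burst=15, C=67
Average completion = 203/6 = 33.8333

33.8333
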